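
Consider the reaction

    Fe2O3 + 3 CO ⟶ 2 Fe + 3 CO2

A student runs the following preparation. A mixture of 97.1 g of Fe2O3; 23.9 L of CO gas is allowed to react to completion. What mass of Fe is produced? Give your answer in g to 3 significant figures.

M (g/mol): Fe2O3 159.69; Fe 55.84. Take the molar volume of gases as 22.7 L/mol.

n(Fe2O3) = 97.10 / 159.69 = 0.6081 mol
n(CO) = 23.90 / 22.7 = 1.053 mol
n/ν → Fe2O3: 0.6081, CO: 0.3510; CO is limiting.
n(Fe) = (2/3) × 1.053 = 0.7020 mol
mass = 0.7020 × 55.84 = 39.20 g

39.2 g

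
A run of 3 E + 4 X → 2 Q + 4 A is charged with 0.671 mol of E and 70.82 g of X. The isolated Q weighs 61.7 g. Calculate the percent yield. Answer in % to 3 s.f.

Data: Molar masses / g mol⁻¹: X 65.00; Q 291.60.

47.3 %

n(E) = 0.6710 mol
n(X) = 70.82 / 65.00 = 1.090 mol
n/ν for E = 0.6710/3 = 0.2237
n/ν for X = 1.090/4 = 0.2725
Smallest n/ν is E → limiting reagent.
theoretical n(Q) = (2/3) × 0.6710 = 0.4473 mol → 130.4 g
% yield = 61.7 / 130.4 × 100 = 47.32 %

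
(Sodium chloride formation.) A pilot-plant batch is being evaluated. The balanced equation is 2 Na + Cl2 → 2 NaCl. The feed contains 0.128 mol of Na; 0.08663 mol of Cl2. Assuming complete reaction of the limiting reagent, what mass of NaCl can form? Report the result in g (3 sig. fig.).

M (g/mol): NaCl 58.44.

7.48 g

n(Na) = 0.1280 mol
n(Cl2) = 0.08663 mol
n/ν → Na: 0.06400, Cl2: 0.08663; Na is limiting.
n(NaCl) = (2/2) × 0.1280 = 0.1280 mol
mass = 0.1280 × 58.44 = 7.480 g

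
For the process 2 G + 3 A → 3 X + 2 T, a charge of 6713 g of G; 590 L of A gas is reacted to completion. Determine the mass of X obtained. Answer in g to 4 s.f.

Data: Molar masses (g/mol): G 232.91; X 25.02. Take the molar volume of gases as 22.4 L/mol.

659.0 g

n(G) = 6713 / 232.91 = 28.82 mol
n(A) = 590.0 / 22.4 = 26.34 mol
n/ν for G = 28.82/2 = 14.41
n/ν for A = 26.34/3 = 8.780
Smallest n/ν is A → limiting reagent.
n(X) = (3/3) × 26.34 = 26.34 mol
mass = 26.34 × 25.02 = 659.0 g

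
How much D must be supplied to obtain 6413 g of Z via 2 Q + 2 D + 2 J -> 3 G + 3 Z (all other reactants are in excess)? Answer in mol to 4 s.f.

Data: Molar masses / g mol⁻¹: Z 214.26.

n(Z) = 6413 / 214.26 = 29.93 mol
n(D) = (2/3) × 29.93 = 19.95 mol

19.95 mol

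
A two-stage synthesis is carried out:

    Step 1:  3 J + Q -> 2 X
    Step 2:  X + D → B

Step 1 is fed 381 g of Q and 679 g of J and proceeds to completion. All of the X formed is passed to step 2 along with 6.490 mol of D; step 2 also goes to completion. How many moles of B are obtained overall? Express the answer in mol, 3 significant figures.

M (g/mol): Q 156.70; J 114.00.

3.97 mol

Step 1:
n(Q) = 381.0 / 156.70 = 2.431 mol
n(J) = 679.0 / 114.00 = 5.956 mol
n/ν → Q: 2.431, J: 1.985; J is limiting.
n(X) produced = (2/3) × 5.956 = 3.971 mol
Step 2:
n(X) available = 3.971 mol
n(D) = 6.490 mol
n/ν → X: 3.971, D: 6.490; X is limiting.
n(B) = (1/1) × 3.971 = 3.971 mol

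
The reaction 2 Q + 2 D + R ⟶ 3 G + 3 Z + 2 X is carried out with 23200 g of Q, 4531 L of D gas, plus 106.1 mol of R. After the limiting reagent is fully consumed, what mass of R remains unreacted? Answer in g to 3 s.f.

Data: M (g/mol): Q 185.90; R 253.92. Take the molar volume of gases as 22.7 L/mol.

n(Q) = 23200 / 185.90 = 124.8 mol
n(D) = 4531 / 22.7 = 199.6 mol
n(R) = 106.1 mol
n/ν → Q: 62.40, D: 99.80, R: 106.1; Q is limiting.
R consumed = (1/2) × 124.8 = 62.40 mol
R remaining = 106.1 − 62.40 = 43.70 mol
mass = 43.70 × 253.92 = 11100 g

11100 g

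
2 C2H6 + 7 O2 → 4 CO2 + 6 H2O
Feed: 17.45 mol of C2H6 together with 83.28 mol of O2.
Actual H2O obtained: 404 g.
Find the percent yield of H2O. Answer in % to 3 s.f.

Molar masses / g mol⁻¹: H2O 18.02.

n(C2H6) = 17.45 mol
n(O2) = 83.28 mol
n/ν for C2H6 = 17.45/2 = 8.725
n/ν for O2 = 83.28/7 = 11.90
Smallest n/ν is C2H6 → limiting reagent.
theoretical n(H2O) = (6/2) × 17.45 = 52.35 mol → 943.3 g
% yield = 404 / 943.3 × 100 = 42.83 %

42.8 %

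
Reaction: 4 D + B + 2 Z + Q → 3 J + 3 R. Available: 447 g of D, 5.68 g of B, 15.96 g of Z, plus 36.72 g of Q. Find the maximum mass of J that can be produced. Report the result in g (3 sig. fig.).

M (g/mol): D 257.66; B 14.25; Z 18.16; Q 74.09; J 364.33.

n(D) = 447.0 / 257.66 = 1.735 mol
n(B) = 5.680 / 14.25 = 0.3986 mol
n(Z) = 15.96 / 18.16 = 0.8789 mol
n(Q) = 36.72 / 74.09 = 0.4956 mol
n/ν → D: 0.4338, B: 0.3986, Z: 0.4395, Q: 0.4956; B is limiting.
n(J) = (3/1) × 0.3986 = 1.196 mol
mass = 1.196 × 364.33 = 435.7 g

436 g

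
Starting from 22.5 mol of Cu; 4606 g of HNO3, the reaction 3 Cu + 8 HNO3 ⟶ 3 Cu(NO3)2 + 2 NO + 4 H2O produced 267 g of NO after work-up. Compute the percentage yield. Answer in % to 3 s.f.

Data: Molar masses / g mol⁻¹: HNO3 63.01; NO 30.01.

59.3 %

n(Cu) = 22.50 mol
n(HNO3) = 4606 / 63.01 = 73.10 mol
n/ν for Cu = 22.50/3 = 7.500
n/ν for HNO3 = 73.10/8 = 9.138
Smallest n/ν is Cu → limiting reagent.
theoretical n(NO) = (2/3) × 22.50 = 15.00 mol → 450.2 g
% yield = 267 / 450.2 × 100 = 59.31 %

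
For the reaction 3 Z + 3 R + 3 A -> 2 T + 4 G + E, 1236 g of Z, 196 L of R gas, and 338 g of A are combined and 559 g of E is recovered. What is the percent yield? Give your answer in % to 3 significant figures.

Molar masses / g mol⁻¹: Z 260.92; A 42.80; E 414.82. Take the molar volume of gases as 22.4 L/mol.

n(Z) = 1236 / 260.92 = 4.737 mol
n(R) = 196.0 / 22.4 = 8.750 mol
n(A) = 338.0 / 42.80 = 7.897 mol
n/ν → Z: 1.579, R: 2.917, A: 2.632; Z is limiting.
theoretical n(E) = (1/3) × 4.737 = 1.579 mol → 655.0 g
% yield = 559 / 655.0 × 100 = 85.34 %

85.3 %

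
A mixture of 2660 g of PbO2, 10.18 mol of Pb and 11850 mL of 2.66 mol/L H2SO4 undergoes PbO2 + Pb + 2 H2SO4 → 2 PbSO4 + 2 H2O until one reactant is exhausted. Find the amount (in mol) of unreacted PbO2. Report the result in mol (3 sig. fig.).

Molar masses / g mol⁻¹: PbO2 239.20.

n(PbO2) = 2660 / 239.20 = 11.12 mol
n(Pb) = 10.18 mol
n(H2SO4) = 2.66 × 11850/1000 = 31.52 mol
n/ν for PbO2 = 11.12/1 = 11.12
n/ν for Pb = 10.18/1 = 10.18
n/ν for H2SO4 = 31.52/2 = 15.76
Smallest n/ν is Pb → limiting reagent.
PbO2 consumed = (1/1) × 10.18 = 10.18 mol
PbO2 remaining = 11.12 − 10.18 = 0.9400 mol

0.940 mol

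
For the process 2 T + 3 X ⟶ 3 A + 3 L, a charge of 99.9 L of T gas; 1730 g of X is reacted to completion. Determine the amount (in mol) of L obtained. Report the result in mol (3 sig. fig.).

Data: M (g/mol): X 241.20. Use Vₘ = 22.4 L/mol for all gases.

n(T) = 99.90 / 22.4 = 4.460 mol
n(X) = 1730 / 241.20 = 7.172 mol
n/ν for T = 4.460/2 = 2.230
n/ν for X = 7.172/3 = 2.391
Smallest n/ν is T → limiting reagent.
n(L) = (3/2) × 4.460 = 6.690 mol

6.69 mol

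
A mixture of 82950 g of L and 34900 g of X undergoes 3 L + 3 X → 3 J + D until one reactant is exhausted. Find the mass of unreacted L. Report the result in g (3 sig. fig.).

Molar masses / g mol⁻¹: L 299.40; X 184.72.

26400 g

n(L) = 82950 / 299.40 = 277.1 mol
n(X) = 34900 / 184.72 = 188.9 mol
n/ν → L: 92.37, X: 62.97; X is limiting.
L consumed = (3/3) × 188.9 = 188.9 mol
L remaining = 277.1 − 188.9 = 88.20 mol
mass = 88.20 × 299.40 = 26410 g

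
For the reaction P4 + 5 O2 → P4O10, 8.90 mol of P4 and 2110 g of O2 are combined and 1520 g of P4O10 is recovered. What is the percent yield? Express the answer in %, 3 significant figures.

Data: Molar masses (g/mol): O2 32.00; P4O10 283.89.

60.2 %

n(P4) = 8.900 mol
n(O2) = 2110 / 32.00 = 65.94 mol
n/ν for P4 = 8.900/1 = 8.900
n/ν for O2 = 65.94/5 = 13.19
Smallest n/ν is P4 → limiting reagent.
theoretical n(P4O10) = (1/1) × 8.900 = 8.900 mol → 2527 g
% yield = 1520 / 2527 × 100 = 60.15 %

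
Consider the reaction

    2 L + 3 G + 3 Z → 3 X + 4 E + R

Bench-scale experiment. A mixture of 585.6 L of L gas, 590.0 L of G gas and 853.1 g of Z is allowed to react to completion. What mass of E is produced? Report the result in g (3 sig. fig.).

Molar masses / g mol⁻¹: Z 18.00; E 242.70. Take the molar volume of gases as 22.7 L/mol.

8410 g

n(L) = 585.6 / 22.7 = 25.80 mol
n(G) = 590.0 / 22.7 = 25.99 mol
n(Z) = 853.1 / 18.00 = 47.39 mol
n/ν for L = 25.80/2 = 12.90
n/ν for G = 25.99/3 = 8.663
n/ν for Z = 47.39/3 = 15.80
Smallest n/ν is G → limiting reagent.
n(E) = (4/3) × 25.99 = 34.65 mol
mass = 34.65 × 242.70 = 8410 g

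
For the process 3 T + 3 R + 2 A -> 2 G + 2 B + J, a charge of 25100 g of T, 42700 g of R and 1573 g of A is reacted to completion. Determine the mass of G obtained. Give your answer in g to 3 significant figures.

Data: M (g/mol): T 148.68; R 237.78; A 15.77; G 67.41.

n(T) = 25100 / 148.68 = 168.8 mol
n(R) = 42700 / 237.78 = 179.6 mol
n(A) = 1573 / 15.77 = 99.75 mol
n/ν for T = 168.8/3 = 56.27
n/ν for R = 179.6/3 = 59.87
n/ν for A = 99.75/2 = 49.88
Smallest n/ν is A → limiting reagent.
n(G) = (2/2) × 99.75 = 99.75 mol
mass = 99.75 × 67.41 = 6724 g

6720 g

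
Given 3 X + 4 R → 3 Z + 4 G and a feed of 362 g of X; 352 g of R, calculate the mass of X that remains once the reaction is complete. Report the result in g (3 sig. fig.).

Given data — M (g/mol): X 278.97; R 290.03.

n(X) = 362.0 / 278.97 = 1.298 mol
n(R) = 352.0 / 290.03 = 1.214 mol
n/ν → X: 0.4327, R: 0.3035; R is limiting.
X consumed = (3/4) × 1.214 = 0.9105 mol
X remaining = 1.298 − 0.9105 = 0.3875 mol
mass = 0.3875 × 278.97 = 108.1 g

108 g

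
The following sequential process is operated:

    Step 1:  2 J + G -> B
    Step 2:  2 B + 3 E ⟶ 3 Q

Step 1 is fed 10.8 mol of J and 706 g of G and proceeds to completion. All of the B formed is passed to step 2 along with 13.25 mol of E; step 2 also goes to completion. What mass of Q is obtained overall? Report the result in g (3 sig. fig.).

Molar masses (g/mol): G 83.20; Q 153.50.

1240 g

Step 1:
n(J) = 10.80 mol
n(G) = 706.0 / 83.20 = 8.486 mol
n/ν for J = 10.80/2 = 5.400
n/ν for G = 8.486/1 = 8.486
Smallest n/ν is J → limiting reagent.
n(B) produced = (1/2) × 10.80 = 5.400 mol
Step 2:
n(B) available = 5.400 mol
n(E) = 13.25 mol
n/ν for B = 5.400/2 = 2.700
n/ν for E = 13.25/3 = 4.417
Smallest n/ν is B → limiting reagent.
n(Q) = (3/2) × 5.400 = 8.100 mol
mass = 8.100 × 153.50 = 1243 g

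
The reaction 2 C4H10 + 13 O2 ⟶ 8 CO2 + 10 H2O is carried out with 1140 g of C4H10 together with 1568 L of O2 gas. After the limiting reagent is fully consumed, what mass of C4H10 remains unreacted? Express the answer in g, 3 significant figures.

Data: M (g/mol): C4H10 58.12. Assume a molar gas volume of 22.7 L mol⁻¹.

522 g

n(C4H10) = 1140 / 58.12 = 19.61 mol
n(O2) = 1568 / 22.7 = 69.07 mol
n/ν for C4H10 = 19.61/2 = 9.805
n/ν for O2 = 69.07/13 = 5.313
Smallest n/ν is O2 → limiting reagent.
C4H10 consumed = (2/13) × 69.07 = 10.63 mol
C4H10 remaining = 19.61 − 10.63 = 8.980 mol
mass = 8.980 × 58.12 = 521.9 g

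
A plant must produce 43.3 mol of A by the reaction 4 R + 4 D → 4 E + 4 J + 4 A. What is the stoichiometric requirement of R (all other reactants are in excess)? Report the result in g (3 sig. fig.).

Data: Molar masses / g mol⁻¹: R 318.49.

13800 g

n(A) = 43.30 mol
n(R) = (4/4) × 43.30 = 43.30 mol
mass = 43.30 × 318.49 = 13790 g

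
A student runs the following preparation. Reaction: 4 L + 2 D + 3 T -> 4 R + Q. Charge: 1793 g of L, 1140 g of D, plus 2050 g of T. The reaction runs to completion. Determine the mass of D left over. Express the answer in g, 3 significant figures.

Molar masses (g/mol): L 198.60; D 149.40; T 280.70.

466 g

n(L) = 1793 / 198.60 = 9.028 mol
n(D) = 1140 / 149.40 = 7.631 mol
n(T) = 2050 / 280.70 = 7.303 mol
n/ν → L: 2.257, D: 3.816, T: 2.434; L is limiting.
D consumed = (2/4) × 9.028 = 4.514 mol
D remaining = 7.631 − 4.514 = 3.117 mol
mass = 3.117 × 149.40 = 465.7 g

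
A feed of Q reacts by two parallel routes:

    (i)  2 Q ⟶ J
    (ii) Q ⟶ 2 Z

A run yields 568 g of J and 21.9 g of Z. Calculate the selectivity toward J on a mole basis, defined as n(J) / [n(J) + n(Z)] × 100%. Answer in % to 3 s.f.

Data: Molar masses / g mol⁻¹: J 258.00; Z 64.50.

n(J) = 568 / 258.00 = 2.202 mol
n(Z) = 21.9 / 64.50 = 0.3395 mol
selectivity = 2.202/(2.202+0.3395) × 100 = 86.64 %

86.6 %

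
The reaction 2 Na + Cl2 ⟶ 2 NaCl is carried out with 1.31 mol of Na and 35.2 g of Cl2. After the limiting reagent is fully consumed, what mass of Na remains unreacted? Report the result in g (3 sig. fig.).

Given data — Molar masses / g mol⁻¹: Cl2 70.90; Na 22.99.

n(Na) = 1.310 mol
n(Cl2) = 35.20 / 70.90 = 0.4965 mol
n/ν → Na: 0.6550, Cl2: 0.4965; Cl2 is limiting.
Na consumed = (2/1) × 0.4965 = 0.9930 mol
Na remaining = 1.310 − 0.9930 = 0.3170 mol
mass = 0.3170 × 22.99 = 7.288 g

7.29 g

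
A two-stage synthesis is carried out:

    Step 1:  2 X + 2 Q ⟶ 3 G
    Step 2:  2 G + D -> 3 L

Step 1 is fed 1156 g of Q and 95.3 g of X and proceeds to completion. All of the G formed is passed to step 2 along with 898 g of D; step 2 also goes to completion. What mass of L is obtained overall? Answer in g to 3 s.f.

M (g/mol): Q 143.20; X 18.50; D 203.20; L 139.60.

Step 1:
n(Q) = 1156 / 143.20 = 8.073 mol
n(X) = 95.30 / 18.50 = 5.151 mol
n/ν for Q = 8.073/2 = 4.037
n/ν for X = 5.151/2 = 2.576
Smallest n/ν is X → limiting reagent.
n(G) produced = (3/2) × 5.151 = 7.727 mol
Step 2:
n(G) available = 7.727 mol
n(D) = 898.0 / 203.20 = 4.419 mol
n/ν for G = 7.727/2 = 3.864
n/ν for D = 4.419/1 = 4.419
Smallest n/ν is G → limiting reagent.
n(L) = (3/2) × 7.727 = 11.59 mol
mass = 11.59 × 139.60 = 1618 g

1620 g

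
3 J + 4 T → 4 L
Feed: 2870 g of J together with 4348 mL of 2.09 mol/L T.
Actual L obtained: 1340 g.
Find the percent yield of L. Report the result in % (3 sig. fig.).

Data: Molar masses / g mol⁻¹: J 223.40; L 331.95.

n(J) = 2870 / 223.40 = 12.85 mol
n(T) = 2.09 × 4348/1000 = 9.087 mol
n/ν for J = 12.85/3 = 4.283
n/ν for T = 9.087/4 = 2.272
Smallest n/ν is T → limiting reagent.
theoretical n(L) = (4/4) × 9.087 = 9.087 mol → 3016 g
% yield = 1340 / 3016 × 100 = 44.43 %

44.4 %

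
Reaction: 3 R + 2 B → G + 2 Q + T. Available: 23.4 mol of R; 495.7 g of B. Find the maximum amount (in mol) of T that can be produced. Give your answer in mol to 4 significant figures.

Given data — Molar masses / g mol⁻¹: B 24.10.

7.800 mol

n(R) = 23.40 mol
n(B) = 495.7 / 24.10 = 20.57 mol
n/ν for R = 23.40/3 = 7.800
n/ν for B = 20.57/2 = 10.29
Smallest n/ν is R → limiting reagent.
n(T) = (1/3) × 23.40 = 7.800 mol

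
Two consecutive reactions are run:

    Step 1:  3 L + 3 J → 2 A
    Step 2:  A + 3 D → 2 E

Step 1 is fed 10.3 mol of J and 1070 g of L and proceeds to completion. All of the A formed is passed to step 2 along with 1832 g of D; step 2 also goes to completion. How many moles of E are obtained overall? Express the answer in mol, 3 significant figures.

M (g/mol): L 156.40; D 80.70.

Step 1:
n(J) = 10.30 mol
n(L) = 1070 / 156.40 = 6.841 mol
n/ν → J: 3.433, L: 2.280; L is limiting.
n(A) produced = (2/3) × 6.841 = 4.561 mol
Step 2:
n(A) available = 4.561 mol
n(D) = 1832 / 80.70 = 22.70 mol
n/ν → A: 4.561, D: 7.567; A is limiting.
n(E) = (2/1) × 4.561 = 9.122 mol

9.12 mol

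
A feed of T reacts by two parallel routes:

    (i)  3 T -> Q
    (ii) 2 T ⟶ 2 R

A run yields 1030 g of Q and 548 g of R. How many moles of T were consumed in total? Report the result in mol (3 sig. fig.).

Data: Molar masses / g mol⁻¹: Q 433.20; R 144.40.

10.9 mol

n(Q) = 1030 / 433.20 = 2.378 mol
n(R) = 548 / 144.40 = 3.795 mol
n(T) via (i) = (3/1)×2.378 = 7.134 mol
n(T) via (ii) = (2/2)×3.795 = 3.795 mol
total n(T) = 7.134 + 3.795 = 10.93 mol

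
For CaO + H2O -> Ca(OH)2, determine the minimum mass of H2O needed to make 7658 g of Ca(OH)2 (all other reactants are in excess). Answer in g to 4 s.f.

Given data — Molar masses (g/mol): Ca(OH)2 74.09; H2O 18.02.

n(Ca(OH)2) = 7658 / 74.09 = 103.4 mol
n(H2O) = (1/1) × 103.4 = 103.4 mol
mass = 103.4 × 18.02 = 1863 g

1863 g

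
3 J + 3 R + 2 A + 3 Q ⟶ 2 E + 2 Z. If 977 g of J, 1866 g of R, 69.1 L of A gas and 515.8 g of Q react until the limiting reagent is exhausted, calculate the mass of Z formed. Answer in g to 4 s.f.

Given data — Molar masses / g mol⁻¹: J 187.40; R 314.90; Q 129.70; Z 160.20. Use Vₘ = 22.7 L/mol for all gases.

n(J) = 977.0 / 187.40 = 5.213 mol
n(R) = 1866 / 314.90 = 5.926 mol
n(A) = 69.10 / 22.7 = 3.044 mol
n(Q) = 515.8 / 129.70 = 3.977 mol
n/ν for J = 5.213/3 = 1.738
n/ν for R = 5.926/3 = 1.975
n/ν for A = 3.044/2 = 1.522
n/ν for Q = 3.977/3 = 1.326
Smallest n/ν is Q → limiting reagent.
n(Z) = (2/3) × 3.977 = 2.651 mol
mass = 2.651 × 160.20 = 424.7 g

424.7 g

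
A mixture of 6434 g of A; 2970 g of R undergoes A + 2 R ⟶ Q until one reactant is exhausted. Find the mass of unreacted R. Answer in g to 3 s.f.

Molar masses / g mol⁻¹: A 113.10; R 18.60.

854 g

n(A) = 6434 / 113.10 = 56.89 mol
n(R) = 2970 / 18.60 = 159.7 mol
n/ν for A = 56.89/1 = 56.89
n/ν for R = 159.7/2 = 79.85
Smallest n/ν is A → limiting reagent.
R consumed = (2/1) × 56.89 = 113.8 mol
R remaining = 159.7 − 113.8 = 45.90 mol
mass = 45.90 × 18.60 = 853.7 g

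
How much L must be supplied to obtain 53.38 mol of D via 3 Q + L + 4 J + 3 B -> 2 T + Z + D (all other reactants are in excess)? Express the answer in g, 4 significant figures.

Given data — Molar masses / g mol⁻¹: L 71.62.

3823 g

n(D) = 53.38 mol
n(L) = (1/1) × 53.38 = 53.38 mol
mass = 53.38 × 71.62 = 3823 g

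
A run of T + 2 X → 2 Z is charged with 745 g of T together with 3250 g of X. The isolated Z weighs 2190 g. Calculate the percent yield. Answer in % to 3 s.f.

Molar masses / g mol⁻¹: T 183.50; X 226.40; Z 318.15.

n(T) = 745.0 / 183.50 = 4.060 mol
n(X) = 3250 / 226.40 = 14.36 mol
n/ν for T = 4.060/1 = 4.060
n/ν for X = 14.36/2 = 7.180
Smallest n/ν is T → limiting reagent.
theoretical n(Z) = (2/1) × 4.060 = 8.120 mol → 2583 g
% yield = 2190 / 2583 × 100 = 84.79 %

84.8 %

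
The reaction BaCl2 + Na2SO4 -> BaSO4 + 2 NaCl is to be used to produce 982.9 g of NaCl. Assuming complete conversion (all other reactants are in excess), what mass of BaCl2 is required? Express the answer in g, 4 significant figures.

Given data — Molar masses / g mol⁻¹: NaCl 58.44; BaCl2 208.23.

1751 g

n(NaCl) = 982.9 / 58.44 = 16.82 mol
n(BaCl2) = (1/2) × 16.82 = 8.410 mol
mass = 8.410 × 208.23 = 1751 g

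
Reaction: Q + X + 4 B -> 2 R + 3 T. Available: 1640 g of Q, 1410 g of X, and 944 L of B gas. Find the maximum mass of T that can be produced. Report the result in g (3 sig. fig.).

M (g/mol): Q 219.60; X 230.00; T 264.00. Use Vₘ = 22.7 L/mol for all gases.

n(Q) = 1640 / 219.60 = 7.468 mol
n(X) = 1410 / 230.00 = 6.130 mol
n(B) = 944.0 / 22.7 = 41.59 mol
n/ν for Q = 7.468/1 = 7.468
n/ν for X = 6.130/1 = 6.130
n/ν for B = 41.59/4 = 10.40
Smallest n/ν is X → limiting reagent.
n(T) = (3/1) × 6.130 = 18.39 mol
mass = 18.39 × 264.00 = 4855 g

4860 g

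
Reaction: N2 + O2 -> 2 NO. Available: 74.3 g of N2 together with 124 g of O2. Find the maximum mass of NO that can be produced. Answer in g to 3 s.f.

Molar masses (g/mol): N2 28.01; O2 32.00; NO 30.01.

n(N2) = 74.30 / 28.01 = 2.653 mol
n(O2) = 124.0 / 32.00 = 3.875 mol
n/ν → N2: 2.653, O2: 3.875; N2 is limiting.
n(NO) = (2/1) × 2.653 = 5.306 mol
mass = 5.306 × 30.01 = 159.2 g

159 g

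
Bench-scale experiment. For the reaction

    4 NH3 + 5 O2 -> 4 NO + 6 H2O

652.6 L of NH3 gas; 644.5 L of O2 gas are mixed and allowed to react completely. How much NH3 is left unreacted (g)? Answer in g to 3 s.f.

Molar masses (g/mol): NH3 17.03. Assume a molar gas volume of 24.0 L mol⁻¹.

97.2 g

n(NH3) = 652.6 / 24.0 = 27.19 mol
n(O2) = 644.5 / 24.0 = 26.85 mol
n/ν → NH3: 6.798, O2: 5.370; O2 is limiting.
NH3 consumed = (4/5) × 26.85 = 21.48 mol
NH3 remaining = 27.19 − 21.48 = 5.710 mol
mass = 5.710 × 17.03 = 97.24 g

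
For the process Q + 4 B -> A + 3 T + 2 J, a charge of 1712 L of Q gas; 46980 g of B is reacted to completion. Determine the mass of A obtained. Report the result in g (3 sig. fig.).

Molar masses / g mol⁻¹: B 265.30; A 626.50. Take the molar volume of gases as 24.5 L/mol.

27700 g

n(Q) = 1712 / 24.5 = 69.88 mol
n(B) = 46980 / 265.30 = 177.1 mol
n/ν for Q = 69.88/1 = 69.88
n/ν for B = 177.1/4 = 44.28
Smallest n/ν is B → limiting reagent.
n(A) = (1/4) × 177.1 = 44.28 mol
mass = 44.28 × 626.50 = 27740 g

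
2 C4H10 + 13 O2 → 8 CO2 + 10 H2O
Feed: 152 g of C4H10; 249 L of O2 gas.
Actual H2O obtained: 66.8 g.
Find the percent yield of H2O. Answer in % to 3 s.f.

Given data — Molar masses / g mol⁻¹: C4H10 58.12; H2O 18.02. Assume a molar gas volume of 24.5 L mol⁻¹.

n(C4H10) = 152.0 / 58.12 = 2.615 mol
n(O2) = 249.0 / 24.5 = 10.16 mol
n/ν for C4H10 = 2.615/2 = 1.308
n/ν for O2 = 10.16/13 = 0.7815
Smallest n/ν is O2 → limiting reagent.
theoretical n(H2O) = (10/13) × 10.16 = 7.815 mol → 140.8 g
% yield = 66.8 / 140.8 × 100 = 47.44 %

47.4 %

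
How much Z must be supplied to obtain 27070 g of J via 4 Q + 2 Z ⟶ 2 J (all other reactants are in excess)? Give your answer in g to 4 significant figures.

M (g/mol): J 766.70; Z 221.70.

n(J) = 27070 / 766.70 = 35.31 mol
n(Z) = (2/2) × 35.31 = 35.31 mol
mass = 35.31 × 221.70 = 7828 g

7828 g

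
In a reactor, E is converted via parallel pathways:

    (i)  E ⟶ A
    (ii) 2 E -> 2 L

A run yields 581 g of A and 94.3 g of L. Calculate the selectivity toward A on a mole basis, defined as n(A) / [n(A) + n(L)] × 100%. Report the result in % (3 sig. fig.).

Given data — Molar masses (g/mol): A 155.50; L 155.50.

86.0 %

n(A) = 581 / 155.50 = 3.736 mol
n(L) = 94.3 / 155.50 = 0.6064 mol
selectivity = 3.736/(3.736+0.6064) × 100 = 86.04 %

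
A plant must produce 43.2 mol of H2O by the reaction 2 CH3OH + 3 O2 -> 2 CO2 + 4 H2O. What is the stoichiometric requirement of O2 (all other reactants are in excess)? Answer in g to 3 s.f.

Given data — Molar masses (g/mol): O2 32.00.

n(H2O) = 43.20 mol
n(O2) = (3/4) × 43.20 = 32.40 mol
mass = 32.40 × 32.00 = 1037 g

1040 g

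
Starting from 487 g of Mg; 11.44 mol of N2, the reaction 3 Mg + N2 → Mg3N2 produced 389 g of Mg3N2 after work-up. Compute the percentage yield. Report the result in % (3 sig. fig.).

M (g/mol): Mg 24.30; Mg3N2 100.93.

57.7 %

n(Mg) = 487.0 / 24.30 = 20.04 mol
n(N2) = 11.44 mol
n/ν for Mg = 20.04/3 = 6.680
n/ν for N2 = 11.44/1 = 11.44
Smallest n/ν is Mg → limiting reagent.
theoretical n(Mg3N2) = (1/3) × 20.04 = 6.680 mol → 674.2 g
% yield = 389 / 674.2 × 100 = 57.70 %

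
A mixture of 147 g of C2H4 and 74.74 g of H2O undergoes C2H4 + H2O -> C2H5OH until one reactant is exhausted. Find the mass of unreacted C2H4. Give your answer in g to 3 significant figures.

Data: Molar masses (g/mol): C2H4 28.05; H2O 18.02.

n(C2H4) = 147.0 / 28.05 = 5.241 mol
n(H2O) = 74.74 / 18.02 = 4.148 mol
n/ν for C2H4 = 5.241/1 = 5.241
n/ν for H2O = 4.148/1 = 4.148
Smallest n/ν is H2O → limiting reagent.
C2H4 consumed = (1/1) × 4.148 = 4.148 mol
C2H4 remaining = 5.241 − 4.148 = 1.093 mol
mass = 1.093 × 28.05 = 30.66 g

30.7 g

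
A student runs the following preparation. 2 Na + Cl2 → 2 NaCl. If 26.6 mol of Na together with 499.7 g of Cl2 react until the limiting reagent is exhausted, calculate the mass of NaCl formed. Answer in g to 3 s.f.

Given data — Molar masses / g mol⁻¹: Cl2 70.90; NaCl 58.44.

824 g

n(Na) = 26.60 mol
n(Cl2) = 499.7 / 70.90 = 7.048 mol
n/ν for Na = 26.60/2 = 13.30
n/ν for Cl2 = 7.048/1 = 7.048
Smallest n/ν is Cl2 → limiting reagent.
n(NaCl) = (2/1) × 7.048 = 14.10 mol
mass = 14.10 × 58.44 = 824.0 g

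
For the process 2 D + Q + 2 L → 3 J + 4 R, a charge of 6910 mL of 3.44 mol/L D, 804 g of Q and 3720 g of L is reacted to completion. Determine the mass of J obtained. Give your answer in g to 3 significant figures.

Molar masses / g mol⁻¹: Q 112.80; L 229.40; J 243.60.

5210 g

n(D) = 3.44 × 6910/1000 = 23.77 mol
n(Q) = 804.0 / 112.80 = 7.128 mol
n(L) = 3720 / 229.40 = 16.22 mol
n/ν for D = 23.77/2 = 11.89
n/ν for Q = 7.128/1 = 7.128
n/ν for L = 16.22/2 = 8.110
Smallest n/ν is Q → limiting reagent.
n(J) = (3/1) × 7.128 = 21.38 mol
mass = 21.38 × 243.60 = 5208 g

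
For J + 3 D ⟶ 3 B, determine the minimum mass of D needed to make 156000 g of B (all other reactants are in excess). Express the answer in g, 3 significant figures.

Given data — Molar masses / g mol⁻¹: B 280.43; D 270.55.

n(B) = 156000 / 280.43 = 556.3 mol
n(D) = (3/3) × 556.3 = 556.3 mol
mass = 556.3 × 270.55 = 150500 g

151000 g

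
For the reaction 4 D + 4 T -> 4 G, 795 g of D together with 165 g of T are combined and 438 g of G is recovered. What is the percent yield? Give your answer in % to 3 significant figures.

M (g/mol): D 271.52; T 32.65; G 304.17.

n(D) = 795.0 / 271.52 = 2.928 mol
n(T) = 165.0 / 32.65 = 5.054 mol
n/ν for D = 2.928/4 = 0.7320
n/ν for T = 5.054/4 = 1.264
Smallest n/ν is D → limiting reagent.
theoretical n(G) = (4/4) × 2.928 = 2.928 mol → 890.6 g
% yield = 438 / 890.6 × 100 = 49.18 %

49.2 %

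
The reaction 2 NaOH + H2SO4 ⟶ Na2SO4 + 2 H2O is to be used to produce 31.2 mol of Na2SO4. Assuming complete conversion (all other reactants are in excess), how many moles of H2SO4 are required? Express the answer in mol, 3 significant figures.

n(Na2SO4) = 31.20 mol
n(H2SO4) = (1/1) × 31.20 = 31.20 mol

31.2 mol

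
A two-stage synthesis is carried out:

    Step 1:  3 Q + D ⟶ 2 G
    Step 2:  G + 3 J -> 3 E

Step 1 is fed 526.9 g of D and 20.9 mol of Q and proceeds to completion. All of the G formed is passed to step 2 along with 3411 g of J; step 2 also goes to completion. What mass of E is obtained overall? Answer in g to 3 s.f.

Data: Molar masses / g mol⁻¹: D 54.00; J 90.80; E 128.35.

Step 1:
n(D) = 526.9 / 54.00 = 9.757 mol
n(Q) = 20.90 mol
n/ν for D = 9.757/1 = 9.757
n/ν for Q = 20.90/3 = 6.967
Smallest n/ν is Q → limiting reagent.
n(G) produced = (2/3) × 20.90 = 13.93 mol
Step 2:
n(G) available = 13.93 mol
n(J) = 3411 / 90.80 = 37.57 mol
n/ν for G = 13.93/1 = 13.93
n/ν for J = 37.57/3 = 12.52
Smallest n/ν is J → limiting reagent.
n(E) = (3/3) × 37.57 = 37.57 mol
mass = 37.57 × 128.35 = 4822 g

4820 g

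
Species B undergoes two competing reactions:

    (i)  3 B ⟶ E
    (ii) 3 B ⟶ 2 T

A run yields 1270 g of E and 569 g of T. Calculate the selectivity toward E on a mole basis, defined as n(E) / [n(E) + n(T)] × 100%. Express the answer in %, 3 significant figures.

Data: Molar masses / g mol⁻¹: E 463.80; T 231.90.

n(E) = 1270 / 463.80 = 2.738 mol
n(T) = 569 / 231.90 = 2.454 mol
selectivity = 2.738/(2.738+2.454) × 100 = 52.73 %

52.7 %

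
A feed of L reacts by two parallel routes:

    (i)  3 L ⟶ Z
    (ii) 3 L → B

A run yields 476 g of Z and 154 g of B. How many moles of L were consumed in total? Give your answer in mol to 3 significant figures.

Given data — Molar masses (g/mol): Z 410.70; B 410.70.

n(Z) = 476 / 410.70 = 1.159 mol
n(B) = 154 / 410.70 = 0.3750 mol
n(L) via (i) = (3/1)×1.159 = 3.477 mol
n(L) via (ii) = (3/1)×0.3750 = 1.125 mol
total n(L) = 3.477 + 1.125 = 4.602 mol

4.60 mol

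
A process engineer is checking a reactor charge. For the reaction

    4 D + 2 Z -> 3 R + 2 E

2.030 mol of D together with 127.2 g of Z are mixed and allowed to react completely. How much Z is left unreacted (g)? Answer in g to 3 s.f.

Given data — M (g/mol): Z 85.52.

40.4 g

n(D) = 2.030 mol
n(Z) = 127.2 / 85.52 = 1.487 mol
n/ν → D: 0.5075, Z: 0.7435; D is limiting.
Z consumed = (2/4) × 2.030 = 1.015 mol
Z remaining = 1.487 − 1.015 = 0.4720 mol
mass = 0.4720 × 85.52 = 40.37 g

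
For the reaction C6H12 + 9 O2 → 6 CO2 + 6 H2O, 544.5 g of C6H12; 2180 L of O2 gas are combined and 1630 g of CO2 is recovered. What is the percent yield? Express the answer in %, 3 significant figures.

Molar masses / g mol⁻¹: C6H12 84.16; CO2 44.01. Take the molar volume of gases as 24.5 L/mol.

95.4 %

n(C6H12) = 544.5 / 84.16 = 6.470 mol
n(O2) = 2180 / 24.5 = 88.98 mol
n/ν for C6H12 = 6.470/1 = 6.470
n/ν for O2 = 88.98/9 = 9.887
Smallest n/ν is C6H12 → limiting reagent.
theoretical n(CO2) = (6/1) × 6.470 = 38.82 mol → 1708 g
% yield = 1630 / 1708 × 100 = 95.43 %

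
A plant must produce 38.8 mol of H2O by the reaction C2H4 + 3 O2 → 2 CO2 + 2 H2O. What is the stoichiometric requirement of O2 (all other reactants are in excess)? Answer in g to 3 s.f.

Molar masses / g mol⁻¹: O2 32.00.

n(H2O) = 38.80 mol
n(O2) = (3/2) × 38.80 = 58.20 mol
mass = 58.20 × 32.00 = 1862 g

1860 g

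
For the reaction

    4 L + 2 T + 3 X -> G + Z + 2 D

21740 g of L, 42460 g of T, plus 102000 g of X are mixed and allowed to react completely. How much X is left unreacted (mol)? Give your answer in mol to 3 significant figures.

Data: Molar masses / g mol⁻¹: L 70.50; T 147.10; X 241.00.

192 mol

n(L) = 21740 / 70.50 = 308.4 mol
n(T) = 42460 / 147.10 = 288.6 mol
n(X) = 102000 / 241.00 = 423.2 mol
n/ν → L: 77.10, T: 144.3, X: 141.1; L is limiting.
X consumed = (3/4) × 308.4 = 231.3 mol
X remaining = 423.2 − 231.3 = 191.9 mol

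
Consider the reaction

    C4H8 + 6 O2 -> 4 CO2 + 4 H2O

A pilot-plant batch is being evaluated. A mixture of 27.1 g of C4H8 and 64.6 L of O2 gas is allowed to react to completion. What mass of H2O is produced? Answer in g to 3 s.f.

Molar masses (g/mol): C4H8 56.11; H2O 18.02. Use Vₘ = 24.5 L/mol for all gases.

31.7 g

n(C4H8) = 27.10 / 56.11 = 0.4830 mol
n(O2) = 64.60 / 24.5 = 2.637 mol
n/ν → C4H8: 0.4830, O2: 0.4395; O2 is limiting.
n(H2O) = (4/6) × 2.637 = 1.758 mol
mass = 1.758 × 18.02 = 31.68 g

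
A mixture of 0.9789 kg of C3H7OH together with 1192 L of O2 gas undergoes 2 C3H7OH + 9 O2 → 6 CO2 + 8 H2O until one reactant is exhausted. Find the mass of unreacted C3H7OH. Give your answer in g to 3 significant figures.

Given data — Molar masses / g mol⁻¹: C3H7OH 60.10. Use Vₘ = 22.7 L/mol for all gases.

278 g

n(C3H7OH) = 0.9789×1000 / 60.10 = 16.29 mol
n(O2) = 1192 / 22.7 = 52.51 mol
n/ν for C3H7OH = 16.29/2 = 8.145
n/ν for O2 = 52.51/9 = 5.834
Smallest n/ν is O2 → limiting reagent.
C3H7OH consumed = (2/9) × 52.51 = 11.67 mol
C3H7OH remaining = 16.29 − 11.67 = 4.620 mol
mass = 4.620 × 60.10 = 277.7 g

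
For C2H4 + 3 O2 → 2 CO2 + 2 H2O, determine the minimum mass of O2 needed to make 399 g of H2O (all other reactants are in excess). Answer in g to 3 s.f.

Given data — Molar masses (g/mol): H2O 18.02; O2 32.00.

n(H2O) = 399 / 18.02 = 22.14 mol
n(O2) = (3/2) × 22.14 = 33.21 mol
mass = 33.21 × 32.00 = 1063 g

1060 g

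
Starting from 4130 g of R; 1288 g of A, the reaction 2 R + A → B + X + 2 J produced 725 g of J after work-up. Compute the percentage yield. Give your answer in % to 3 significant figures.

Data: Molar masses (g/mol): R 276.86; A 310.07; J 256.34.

n(R) = 4130 / 276.86 = 14.92 mol
n(A) = 1288 / 310.07 = 4.154 mol
n/ν for R = 14.92/2 = 7.460
n/ν for A = 4.154/1 = 4.154
Smallest n/ν is A → limiting reagent.
theoretical n(J) = (2/1) × 4.154 = 8.308 mol → 2130 g
% yield = 725 / 2130 × 100 = 34.04 %

34.0 %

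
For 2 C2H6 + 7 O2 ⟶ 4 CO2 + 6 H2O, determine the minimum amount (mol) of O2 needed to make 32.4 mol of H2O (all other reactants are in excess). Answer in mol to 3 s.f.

37.8 mol

n(H2O) = 32.40 mol
n(O2) = (7/6) × 32.40 = 37.80 mol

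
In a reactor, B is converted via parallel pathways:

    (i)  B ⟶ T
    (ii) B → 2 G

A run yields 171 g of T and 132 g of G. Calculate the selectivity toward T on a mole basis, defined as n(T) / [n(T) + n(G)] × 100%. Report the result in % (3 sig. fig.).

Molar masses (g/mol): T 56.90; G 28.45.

n(T) = 171 / 56.90 = 3.005 mol
n(G) = 132 / 28.45 = 4.640 mol
selectivity = 3.005/(3.005+4.640) × 100 = 39.31 %

39.3 %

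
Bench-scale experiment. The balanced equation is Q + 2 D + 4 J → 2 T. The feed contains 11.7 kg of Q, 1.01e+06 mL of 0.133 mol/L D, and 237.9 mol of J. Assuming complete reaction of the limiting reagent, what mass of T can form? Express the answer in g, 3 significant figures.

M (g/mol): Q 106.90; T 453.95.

n(Q) = 11.70×1000 / 106.90 = 109.4 mol
n(D) = 0.133 × 1.01e+06/1000 = 134.3 mol
n(J) = 237.9 mol
n/ν → Q: 109.4, D: 67.15, J: 59.48; J is limiting.
n(T) = (2/4) × 237.9 = 119.0 mol
mass = 119.0 × 453.95 = 54020 g

54000 g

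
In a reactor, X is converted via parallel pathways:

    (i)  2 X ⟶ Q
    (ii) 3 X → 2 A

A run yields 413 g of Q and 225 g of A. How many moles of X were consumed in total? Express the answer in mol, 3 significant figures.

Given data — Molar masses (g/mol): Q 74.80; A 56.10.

17.1 mol

n(Q) = 413 / 74.80 = 5.521 mol
n(A) = 225 / 56.10 = 4.011 mol
n(X) via (i) = (2/1)×5.521 = 11.04 mol
n(X) via (ii) = (3/2)×4.011 = 6.017 mol
total n(X) = 11.04 + 6.017 = 17.06 mol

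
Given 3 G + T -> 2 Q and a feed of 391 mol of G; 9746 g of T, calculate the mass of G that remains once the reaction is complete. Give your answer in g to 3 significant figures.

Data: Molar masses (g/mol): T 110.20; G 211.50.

26600 g

n(G) = 391.0 mol
n(T) = 9746 / 110.20 = 88.44 mol
n/ν for G = 391.0/3 = 130.3
n/ν for T = 88.44/1 = 88.44
Smallest n/ν is T → limiting reagent.
G consumed = (3/1) × 88.44 = 265.3 mol
G remaining = 391.0 − 265.3 = 125.7 mol
mass = 125.7 × 211.50 = 26590 g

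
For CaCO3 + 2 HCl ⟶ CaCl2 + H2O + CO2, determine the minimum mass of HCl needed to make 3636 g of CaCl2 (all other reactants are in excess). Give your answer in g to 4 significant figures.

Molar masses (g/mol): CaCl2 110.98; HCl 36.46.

2389 g

n(CaCl2) = 3636 / 110.98 = 32.76 mol
n(HCl) = (2/1) × 32.76 = 65.52 mol
mass = 65.52 × 36.46 = 2389 g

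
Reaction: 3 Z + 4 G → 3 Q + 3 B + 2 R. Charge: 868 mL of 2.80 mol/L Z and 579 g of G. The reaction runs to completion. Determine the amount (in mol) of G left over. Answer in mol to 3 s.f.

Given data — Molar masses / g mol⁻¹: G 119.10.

n(Z) = 2.80 × 868.0/1000 = 2.430 mol
n(G) = 579.0 / 119.10 = 4.861 mol
n/ν for Z = 2.430/3 = 0.8100
n/ν for G = 4.861/4 = 1.215
Smallest n/ν is Z → limiting reagent.
G consumed = (4/3) × 2.430 = 3.240 mol
G remaining = 4.861 − 3.240 = 1.621 mol

1.62 mol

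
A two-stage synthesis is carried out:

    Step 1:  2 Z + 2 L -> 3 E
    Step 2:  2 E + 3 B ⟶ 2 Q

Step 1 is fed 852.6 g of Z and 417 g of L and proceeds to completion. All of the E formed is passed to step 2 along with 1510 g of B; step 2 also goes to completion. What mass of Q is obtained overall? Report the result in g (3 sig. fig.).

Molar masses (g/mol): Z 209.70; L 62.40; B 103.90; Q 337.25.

2060 g

Step 1:
n(Z) = 852.6 / 209.70 = 4.066 mol
n(L) = 417.0 / 62.40 = 6.683 mol
n/ν for Z = 4.066/2 = 2.033
n/ν for L = 6.683/2 = 3.342
Smallest n/ν is Z → limiting reagent.
n(E) produced = (3/2) × 4.066 = 6.099 mol
Step 2:
n(E) available = 6.099 mol
n(B) = 1510 / 103.90 = 14.53 mol
n/ν for E = 6.099/2 = 3.050
n/ν for B = 14.53/3 = 4.843
Smallest n/ν is E → limiting reagent.
n(Q) = (2/2) × 6.099 = 6.099 mol
mass = 6.099 × 337.25 = 2057 g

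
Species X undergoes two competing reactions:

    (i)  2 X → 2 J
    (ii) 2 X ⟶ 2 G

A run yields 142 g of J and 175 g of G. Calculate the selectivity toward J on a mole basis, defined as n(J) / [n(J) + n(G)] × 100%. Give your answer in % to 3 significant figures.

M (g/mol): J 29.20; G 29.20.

44.8 %

n(J) = 142 / 29.20 = 4.863 mol
n(G) = 175 / 29.20 = 5.993 mol
selectivity = 4.863/(4.863+5.993) × 100 = 44.80 %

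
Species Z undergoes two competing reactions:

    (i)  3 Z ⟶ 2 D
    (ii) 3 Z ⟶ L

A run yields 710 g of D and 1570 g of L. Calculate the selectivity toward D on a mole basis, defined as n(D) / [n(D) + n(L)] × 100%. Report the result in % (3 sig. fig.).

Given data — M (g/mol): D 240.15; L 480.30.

47.5 %

n(D) = 710 / 240.15 = 2.956 mol
n(L) = 1570 / 480.30 = 3.269 mol
selectivity = 2.956/(2.956+3.269) × 100 = 47.49 %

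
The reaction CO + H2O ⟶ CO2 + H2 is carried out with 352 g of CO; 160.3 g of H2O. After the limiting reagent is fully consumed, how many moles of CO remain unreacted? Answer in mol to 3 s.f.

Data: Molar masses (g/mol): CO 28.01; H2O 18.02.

3.67 mol

n(CO) = 352.0 / 28.01 = 12.57 mol
n(H2O) = 160.3 / 18.02 = 8.896 mol
n/ν → CO: 12.57, H2O: 8.896; H2O is limiting.
CO consumed = (1/1) × 8.896 = 8.896 mol
CO remaining = 12.57 − 8.896 = 3.674 mol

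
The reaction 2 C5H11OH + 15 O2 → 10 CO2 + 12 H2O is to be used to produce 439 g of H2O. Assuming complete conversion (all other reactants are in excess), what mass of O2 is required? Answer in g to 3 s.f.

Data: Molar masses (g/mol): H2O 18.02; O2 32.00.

974 g

n(H2O) = 439 / 18.02 = 24.36 mol
n(O2) = (15/12) × 24.36 = 30.45 mol
mass = 30.45 × 32.00 = 974.4 g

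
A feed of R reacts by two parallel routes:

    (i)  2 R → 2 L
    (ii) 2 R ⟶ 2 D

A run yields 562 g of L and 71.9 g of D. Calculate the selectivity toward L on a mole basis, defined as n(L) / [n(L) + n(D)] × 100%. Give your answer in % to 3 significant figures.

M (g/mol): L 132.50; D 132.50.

n(L) = 562 / 132.50 = 4.242 mol
n(D) = 71.9 / 132.50 = 0.5426 mol
selectivity = 4.242/(4.242+0.5426) × 100 = 88.66 %

88.7 %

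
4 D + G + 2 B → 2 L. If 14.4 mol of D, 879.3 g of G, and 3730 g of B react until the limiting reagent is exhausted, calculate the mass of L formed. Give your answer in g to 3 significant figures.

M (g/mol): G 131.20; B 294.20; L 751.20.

5410 g

n(D) = 14.40 mol
n(G) = 879.3 / 131.20 = 6.702 mol
n(B) = 3730 / 294.20 = 12.68 mol
n/ν for D = 14.40/4 = 3.600
n/ν for G = 6.702/1 = 6.702
n/ν for B = 12.68/2 = 6.340
Smallest n/ν is D → limiting reagent.
n(L) = (2/4) × 14.40 = 7.200 mol
mass = 7.200 × 751.20 = 5409 g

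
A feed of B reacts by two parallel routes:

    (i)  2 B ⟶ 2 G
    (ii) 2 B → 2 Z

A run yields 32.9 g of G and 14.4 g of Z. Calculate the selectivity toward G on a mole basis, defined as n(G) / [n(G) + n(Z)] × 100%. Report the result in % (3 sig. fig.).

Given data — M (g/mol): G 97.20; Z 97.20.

69.6 %

n(G) = 32.9 / 97.20 = 0.3385 mol
n(Z) = 14.4 / 97.20 = 0.1481 mol
selectivity = 0.3385/(0.3385+0.1481) × 100 = 69.56 %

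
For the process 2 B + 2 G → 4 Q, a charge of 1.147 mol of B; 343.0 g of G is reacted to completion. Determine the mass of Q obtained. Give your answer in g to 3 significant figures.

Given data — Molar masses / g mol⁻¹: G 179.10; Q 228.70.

525 g

n(B) = 1.147 mol
n(G) = 343.0 / 179.10 = 1.915 mol
n/ν for B = 1.147/2 = 0.5735
n/ν for G = 1.915/2 = 0.9575
Smallest n/ν is B → limiting reagent.
n(Q) = (4/2) × 1.147 = 2.294 mol
mass = 2.294 × 228.70 = 524.6 g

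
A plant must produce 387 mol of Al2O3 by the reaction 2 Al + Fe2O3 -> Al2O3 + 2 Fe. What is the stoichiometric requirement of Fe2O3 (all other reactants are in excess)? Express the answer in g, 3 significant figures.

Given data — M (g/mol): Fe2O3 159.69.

n(Al2O3) = 387.0 mol
n(Fe2O3) = (1/1) × 387.0 = 387.0 mol
mass = 387.0 × 159.69 = 61800 g

61800 g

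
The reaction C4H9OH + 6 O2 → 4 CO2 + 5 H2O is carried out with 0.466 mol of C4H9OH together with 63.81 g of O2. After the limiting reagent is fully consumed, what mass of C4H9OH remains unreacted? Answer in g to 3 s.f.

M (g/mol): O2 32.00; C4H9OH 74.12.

9.91 g

n(C4H9OH) = 0.4660 mol
n(O2) = 63.81 / 32.00 = 1.994 mol
n/ν → C4H9OH: 0.4660, O2: 0.3323; O2 is limiting.
C4H9OH consumed = (1/6) × 1.994 = 0.3323 mol
C4H9OH remaining = 0.4660 − 0.3323 = 0.1337 mol
mass = 0.1337 × 74.12 = 9.910 g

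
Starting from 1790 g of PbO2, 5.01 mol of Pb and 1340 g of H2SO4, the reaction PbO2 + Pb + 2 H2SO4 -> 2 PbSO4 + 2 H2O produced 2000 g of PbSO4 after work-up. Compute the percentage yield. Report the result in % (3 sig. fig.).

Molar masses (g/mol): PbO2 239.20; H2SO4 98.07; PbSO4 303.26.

65.8 %

n(PbO2) = 1790 / 239.20 = 7.483 mol
n(Pb) = 5.010 mol
n(H2SO4) = 1340 / 98.07 = 13.66 mol
n/ν → PbO2: 7.483, Pb: 5.010, H2SO4: 6.830; Pb is limiting.
theoretical n(PbSO4) = (2/1) × 5.010 = 10.02 mol → 3039 g
% yield = 2000 / 3039 × 100 = 65.81 %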